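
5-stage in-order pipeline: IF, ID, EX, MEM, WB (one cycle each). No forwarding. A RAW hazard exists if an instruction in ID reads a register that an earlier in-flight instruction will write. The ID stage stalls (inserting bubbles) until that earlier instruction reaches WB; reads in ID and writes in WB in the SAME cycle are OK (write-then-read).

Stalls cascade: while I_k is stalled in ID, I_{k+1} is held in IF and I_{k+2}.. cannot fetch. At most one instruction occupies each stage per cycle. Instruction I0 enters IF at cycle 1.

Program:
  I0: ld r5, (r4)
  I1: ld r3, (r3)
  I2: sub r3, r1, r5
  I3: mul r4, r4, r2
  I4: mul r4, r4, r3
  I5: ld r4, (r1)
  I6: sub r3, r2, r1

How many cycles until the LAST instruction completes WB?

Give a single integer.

I0 ld r5 <- r4: IF@1 ID@2 stall=0 (-) EX@3 MEM@4 WB@5
I1 ld r3 <- r3: IF@2 ID@3 stall=0 (-) EX@4 MEM@5 WB@6
I2 sub r3 <- r1,r5: IF@3 ID@4 stall=1 (RAW on I0.r5 (WB@5)) EX@6 MEM@7 WB@8
I3 mul r4 <- r4,r2: IF@4 ID@6 stall=0 (-) EX@7 MEM@8 WB@9
I4 mul r4 <- r4,r3: IF@6 ID@7 stall=2 (RAW on I3.r4 (WB@9)) EX@10 MEM@11 WB@12
I5 ld r4 <- r1: IF@7 ID@10 stall=0 (-) EX@11 MEM@12 WB@13
I6 sub r3 <- r2,r1: IF@10 ID@11 stall=0 (-) EX@12 MEM@13 WB@14

Answer: 14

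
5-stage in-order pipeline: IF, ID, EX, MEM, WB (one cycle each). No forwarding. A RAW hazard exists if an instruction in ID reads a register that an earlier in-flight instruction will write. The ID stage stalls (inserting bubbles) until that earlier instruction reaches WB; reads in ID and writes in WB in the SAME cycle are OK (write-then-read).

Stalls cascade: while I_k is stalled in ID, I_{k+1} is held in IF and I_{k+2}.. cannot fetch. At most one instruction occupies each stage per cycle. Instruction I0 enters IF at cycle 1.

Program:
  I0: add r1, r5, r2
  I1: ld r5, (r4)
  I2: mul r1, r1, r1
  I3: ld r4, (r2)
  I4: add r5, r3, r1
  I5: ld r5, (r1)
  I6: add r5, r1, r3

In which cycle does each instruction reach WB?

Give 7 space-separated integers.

Answer: 5 6 8 9 11 12 13

Derivation:
I0 add r1 <- r5,r2: IF@1 ID@2 stall=0 (-) EX@3 MEM@4 WB@5
I1 ld r5 <- r4: IF@2 ID@3 stall=0 (-) EX@4 MEM@5 WB@6
I2 mul r1 <- r1,r1: IF@3 ID@4 stall=1 (RAW on I0.r1 (WB@5)) EX@6 MEM@7 WB@8
I3 ld r4 <- r2: IF@4 ID@6 stall=0 (-) EX@7 MEM@8 WB@9
I4 add r5 <- r3,r1: IF@6 ID@7 stall=1 (RAW on I2.r1 (WB@8)) EX@9 MEM@10 WB@11
I5 ld r5 <- r1: IF@7 ID@9 stall=0 (-) EX@10 MEM@11 WB@12
I6 add r5 <- r1,r3: IF@9 ID@10 stall=0 (-) EX@11 MEM@12 WB@13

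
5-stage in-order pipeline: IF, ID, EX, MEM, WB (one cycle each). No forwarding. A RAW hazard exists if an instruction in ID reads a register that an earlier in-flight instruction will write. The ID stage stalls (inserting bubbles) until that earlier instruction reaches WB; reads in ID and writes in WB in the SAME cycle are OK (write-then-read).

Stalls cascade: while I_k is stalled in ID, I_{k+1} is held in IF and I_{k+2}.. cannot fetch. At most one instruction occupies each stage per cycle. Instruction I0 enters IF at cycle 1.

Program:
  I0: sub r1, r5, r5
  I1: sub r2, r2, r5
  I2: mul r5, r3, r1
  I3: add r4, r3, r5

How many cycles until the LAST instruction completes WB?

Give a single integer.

I0 sub r1 <- r5,r5: IF@1 ID@2 stall=0 (-) EX@3 MEM@4 WB@5
I1 sub r2 <- r2,r5: IF@2 ID@3 stall=0 (-) EX@4 MEM@5 WB@6
I2 mul r5 <- r3,r1: IF@3 ID@4 stall=1 (RAW on I0.r1 (WB@5)) EX@6 MEM@7 WB@8
I3 add r4 <- r3,r5: IF@4 ID@6 stall=2 (RAW on I2.r5 (WB@8)) EX@9 MEM@10 WB@11

Answer: 11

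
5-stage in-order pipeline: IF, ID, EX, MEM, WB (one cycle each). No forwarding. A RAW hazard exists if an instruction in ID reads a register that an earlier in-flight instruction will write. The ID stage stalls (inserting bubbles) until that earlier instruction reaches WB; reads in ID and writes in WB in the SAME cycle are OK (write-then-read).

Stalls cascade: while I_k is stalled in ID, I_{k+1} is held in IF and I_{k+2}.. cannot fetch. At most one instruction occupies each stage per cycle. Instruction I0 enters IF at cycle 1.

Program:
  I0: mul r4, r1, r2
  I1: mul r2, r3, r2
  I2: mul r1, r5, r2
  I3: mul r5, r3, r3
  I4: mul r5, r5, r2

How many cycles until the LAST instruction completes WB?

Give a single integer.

I0 mul r4 <- r1,r2: IF@1 ID@2 stall=0 (-) EX@3 MEM@4 WB@5
I1 mul r2 <- r3,r2: IF@2 ID@3 stall=0 (-) EX@4 MEM@5 WB@6
I2 mul r1 <- r5,r2: IF@3 ID@4 stall=2 (RAW on I1.r2 (WB@6)) EX@7 MEM@8 WB@9
I3 mul r5 <- r3,r3: IF@4 ID@7 stall=0 (-) EX@8 MEM@9 WB@10
I4 mul r5 <- r5,r2: IF@7 ID@8 stall=2 (RAW on I3.r5 (WB@10)) EX@11 MEM@12 WB@13

Answer: 13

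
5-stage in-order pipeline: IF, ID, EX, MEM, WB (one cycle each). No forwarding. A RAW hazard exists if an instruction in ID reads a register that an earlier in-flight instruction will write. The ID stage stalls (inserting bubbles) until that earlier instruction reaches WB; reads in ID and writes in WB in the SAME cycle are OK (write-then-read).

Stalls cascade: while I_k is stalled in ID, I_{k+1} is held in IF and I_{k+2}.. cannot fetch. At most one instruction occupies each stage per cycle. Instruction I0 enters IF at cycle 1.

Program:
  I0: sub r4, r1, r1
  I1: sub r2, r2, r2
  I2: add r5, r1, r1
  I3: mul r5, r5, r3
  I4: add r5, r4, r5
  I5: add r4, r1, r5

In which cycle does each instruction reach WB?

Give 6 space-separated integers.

Answer: 5 6 7 10 13 16

Derivation:
I0 sub r4 <- r1,r1: IF@1 ID@2 stall=0 (-) EX@3 MEM@4 WB@5
I1 sub r2 <- r2,r2: IF@2 ID@3 stall=0 (-) EX@4 MEM@5 WB@6
I2 add r5 <- r1,r1: IF@3 ID@4 stall=0 (-) EX@5 MEM@6 WB@7
I3 mul r5 <- r5,r3: IF@4 ID@5 stall=2 (RAW on I2.r5 (WB@7)) EX@8 MEM@9 WB@10
I4 add r5 <- r4,r5: IF@5 ID@8 stall=2 (RAW on I3.r5 (WB@10)) EX@11 MEM@12 WB@13
I5 add r4 <- r1,r5: IF@8 ID@11 stall=2 (RAW on I4.r5 (WB@13)) EX@14 MEM@15 WB@16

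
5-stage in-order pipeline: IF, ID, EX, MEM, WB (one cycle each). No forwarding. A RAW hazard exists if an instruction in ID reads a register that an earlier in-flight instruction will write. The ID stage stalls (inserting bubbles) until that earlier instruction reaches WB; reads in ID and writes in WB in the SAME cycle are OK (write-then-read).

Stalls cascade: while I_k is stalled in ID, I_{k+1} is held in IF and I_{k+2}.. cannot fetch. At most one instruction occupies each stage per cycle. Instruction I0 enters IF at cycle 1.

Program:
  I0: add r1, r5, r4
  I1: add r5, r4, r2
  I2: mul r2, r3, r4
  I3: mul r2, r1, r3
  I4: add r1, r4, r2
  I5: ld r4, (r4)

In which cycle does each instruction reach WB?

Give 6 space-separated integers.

Answer: 5 6 7 8 11 12

Derivation:
I0 add r1 <- r5,r4: IF@1 ID@2 stall=0 (-) EX@3 MEM@4 WB@5
I1 add r5 <- r4,r2: IF@2 ID@3 stall=0 (-) EX@4 MEM@5 WB@6
I2 mul r2 <- r3,r4: IF@3 ID@4 stall=0 (-) EX@5 MEM@6 WB@7
I3 mul r2 <- r1,r3: IF@4 ID@5 stall=0 (-) EX@6 MEM@7 WB@8
I4 add r1 <- r4,r2: IF@5 ID@6 stall=2 (RAW on I3.r2 (WB@8)) EX@9 MEM@10 WB@11
I5 ld r4 <- r4: IF@6 ID@9 stall=0 (-) EX@10 MEM@11 WB@12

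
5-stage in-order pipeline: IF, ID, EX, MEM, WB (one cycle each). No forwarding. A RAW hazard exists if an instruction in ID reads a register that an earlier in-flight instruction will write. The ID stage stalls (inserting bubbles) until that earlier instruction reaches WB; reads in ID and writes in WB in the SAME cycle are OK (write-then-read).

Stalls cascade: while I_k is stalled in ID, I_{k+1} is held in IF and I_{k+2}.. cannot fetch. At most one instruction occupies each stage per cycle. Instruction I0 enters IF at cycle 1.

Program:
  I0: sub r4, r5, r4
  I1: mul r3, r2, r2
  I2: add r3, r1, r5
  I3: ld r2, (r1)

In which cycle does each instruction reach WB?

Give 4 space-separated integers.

I0 sub r4 <- r5,r4: IF@1 ID@2 stall=0 (-) EX@3 MEM@4 WB@5
I1 mul r3 <- r2,r2: IF@2 ID@3 stall=0 (-) EX@4 MEM@5 WB@6
I2 add r3 <- r1,r5: IF@3 ID@4 stall=0 (-) EX@5 MEM@6 WB@7
I3 ld r2 <- r1: IF@4 ID@5 stall=0 (-) EX@6 MEM@7 WB@8

Answer: 5 6 7 8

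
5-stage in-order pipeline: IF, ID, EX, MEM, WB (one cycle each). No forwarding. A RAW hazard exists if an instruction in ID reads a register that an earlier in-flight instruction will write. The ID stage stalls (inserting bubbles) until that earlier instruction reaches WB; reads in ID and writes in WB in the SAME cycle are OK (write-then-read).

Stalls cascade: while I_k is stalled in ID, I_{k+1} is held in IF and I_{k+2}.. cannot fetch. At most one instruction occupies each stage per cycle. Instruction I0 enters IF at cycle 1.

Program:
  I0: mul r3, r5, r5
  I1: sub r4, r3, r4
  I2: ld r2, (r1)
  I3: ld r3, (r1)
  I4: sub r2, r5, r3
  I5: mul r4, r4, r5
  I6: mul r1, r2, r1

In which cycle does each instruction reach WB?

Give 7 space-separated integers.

Answer: 5 8 9 10 13 14 16

Derivation:
I0 mul r3 <- r5,r5: IF@1 ID@2 stall=0 (-) EX@3 MEM@4 WB@5
I1 sub r4 <- r3,r4: IF@2 ID@3 stall=2 (RAW on I0.r3 (WB@5)) EX@6 MEM@7 WB@8
I2 ld r2 <- r1: IF@3 ID@6 stall=0 (-) EX@7 MEM@8 WB@9
I3 ld r3 <- r1: IF@6 ID@7 stall=0 (-) EX@8 MEM@9 WB@10
I4 sub r2 <- r5,r3: IF@7 ID@8 stall=2 (RAW on I3.r3 (WB@10)) EX@11 MEM@12 WB@13
I5 mul r4 <- r4,r5: IF@8 ID@11 stall=0 (-) EX@12 MEM@13 WB@14
I6 mul r1 <- r2,r1: IF@11 ID@12 stall=1 (RAW on I4.r2 (WB@13)) EX@14 MEM@15 WB@16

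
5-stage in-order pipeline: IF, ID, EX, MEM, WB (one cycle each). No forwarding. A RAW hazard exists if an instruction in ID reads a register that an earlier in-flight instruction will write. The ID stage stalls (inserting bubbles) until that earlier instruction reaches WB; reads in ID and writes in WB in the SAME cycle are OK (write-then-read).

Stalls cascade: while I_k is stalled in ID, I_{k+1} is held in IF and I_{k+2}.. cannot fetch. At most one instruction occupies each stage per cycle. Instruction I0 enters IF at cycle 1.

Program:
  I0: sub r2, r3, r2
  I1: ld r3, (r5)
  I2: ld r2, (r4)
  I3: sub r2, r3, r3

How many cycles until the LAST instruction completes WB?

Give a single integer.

I0 sub r2 <- r3,r2: IF@1 ID@2 stall=0 (-) EX@3 MEM@4 WB@5
I1 ld r3 <- r5: IF@2 ID@3 stall=0 (-) EX@4 MEM@5 WB@6
I2 ld r2 <- r4: IF@3 ID@4 stall=0 (-) EX@5 MEM@6 WB@7
I3 sub r2 <- r3,r3: IF@4 ID@5 stall=1 (RAW on I1.r3 (WB@6)) EX@7 MEM@8 WB@9

Answer: 9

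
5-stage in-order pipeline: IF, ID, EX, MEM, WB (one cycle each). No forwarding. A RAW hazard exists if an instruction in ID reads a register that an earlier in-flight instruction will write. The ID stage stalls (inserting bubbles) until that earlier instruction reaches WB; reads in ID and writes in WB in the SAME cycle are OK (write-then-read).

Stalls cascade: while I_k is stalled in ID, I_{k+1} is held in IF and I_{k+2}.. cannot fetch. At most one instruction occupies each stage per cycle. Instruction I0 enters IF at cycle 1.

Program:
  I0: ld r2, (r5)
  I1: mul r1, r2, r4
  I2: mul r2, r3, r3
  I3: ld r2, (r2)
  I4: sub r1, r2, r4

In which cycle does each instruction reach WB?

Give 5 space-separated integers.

I0 ld r2 <- r5: IF@1 ID@2 stall=0 (-) EX@3 MEM@4 WB@5
I1 mul r1 <- r2,r4: IF@2 ID@3 stall=2 (RAW on I0.r2 (WB@5)) EX@6 MEM@7 WB@8
I2 mul r2 <- r3,r3: IF@3 ID@6 stall=0 (-) EX@7 MEM@8 WB@9
I3 ld r2 <- r2: IF@6 ID@7 stall=2 (RAW on I2.r2 (WB@9)) EX@10 MEM@11 WB@12
I4 sub r1 <- r2,r4: IF@7 ID@10 stall=2 (RAW on I3.r2 (WB@12)) EX@13 MEM@14 WB@15

Answer: 5 8 9 12 15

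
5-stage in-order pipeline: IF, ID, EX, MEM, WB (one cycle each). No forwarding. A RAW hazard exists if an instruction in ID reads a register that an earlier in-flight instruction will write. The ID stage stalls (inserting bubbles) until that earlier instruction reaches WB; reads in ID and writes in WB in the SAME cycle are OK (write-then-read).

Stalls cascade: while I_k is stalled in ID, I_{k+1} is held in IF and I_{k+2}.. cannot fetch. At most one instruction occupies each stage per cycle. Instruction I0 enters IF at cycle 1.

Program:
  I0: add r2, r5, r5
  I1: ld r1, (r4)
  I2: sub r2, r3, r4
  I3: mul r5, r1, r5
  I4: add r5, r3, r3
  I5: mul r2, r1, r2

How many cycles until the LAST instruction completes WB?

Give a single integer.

Answer: 11

Derivation:
I0 add r2 <- r5,r5: IF@1 ID@2 stall=0 (-) EX@3 MEM@4 WB@5
I1 ld r1 <- r4: IF@2 ID@3 stall=0 (-) EX@4 MEM@5 WB@6
I2 sub r2 <- r3,r4: IF@3 ID@4 stall=0 (-) EX@5 MEM@6 WB@7
I3 mul r5 <- r1,r5: IF@4 ID@5 stall=1 (RAW on I1.r1 (WB@6)) EX@7 MEM@8 WB@9
I4 add r5 <- r3,r3: IF@5 ID@7 stall=0 (-) EX@8 MEM@9 WB@10
I5 mul r2 <- r1,r2: IF@7 ID@8 stall=0 (-) EX@9 MEM@10 WB@11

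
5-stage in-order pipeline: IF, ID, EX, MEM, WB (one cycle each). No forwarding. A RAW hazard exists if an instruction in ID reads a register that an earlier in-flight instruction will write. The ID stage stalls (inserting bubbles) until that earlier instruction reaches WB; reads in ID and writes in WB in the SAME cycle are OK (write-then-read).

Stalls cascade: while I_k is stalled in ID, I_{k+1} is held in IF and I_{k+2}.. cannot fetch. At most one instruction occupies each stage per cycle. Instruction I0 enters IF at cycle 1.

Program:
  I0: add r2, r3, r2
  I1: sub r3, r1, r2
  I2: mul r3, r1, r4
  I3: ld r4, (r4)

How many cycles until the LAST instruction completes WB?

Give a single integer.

Answer: 10

Derivation:
I0 add r2 <- r3,r2: IF@1 ID@2 stall=0 (-) EX@3 MEM@4 WB@5
I1 sub r3 <- r1,r2: IF@2 ID@3 stall=2 (RAW on I0.r2 (WB@5)) EX@6 MEM@7 WB@8
I2 mul r3 <- r1,r4: IF@3 ID@6 stall=0 (-) EX@7 MEM@8 WB@9
I3 ld r4 <- r4: IF@6 ID@7 stall=0 (-) EX@8 MEM@9 WB@10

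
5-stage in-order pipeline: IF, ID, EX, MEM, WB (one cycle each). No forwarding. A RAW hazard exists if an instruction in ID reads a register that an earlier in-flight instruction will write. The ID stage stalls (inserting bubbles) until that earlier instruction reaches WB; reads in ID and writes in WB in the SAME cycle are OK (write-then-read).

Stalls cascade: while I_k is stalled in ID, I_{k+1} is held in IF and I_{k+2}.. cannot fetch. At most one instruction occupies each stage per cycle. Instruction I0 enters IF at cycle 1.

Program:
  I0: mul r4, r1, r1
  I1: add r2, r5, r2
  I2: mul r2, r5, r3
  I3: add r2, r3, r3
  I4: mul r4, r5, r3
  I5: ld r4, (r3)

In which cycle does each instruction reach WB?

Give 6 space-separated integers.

Answer: 5 6 7 8 9 10

Derivation:
I0 mul r4 <- r1,r1: IF@1 ID@2 stall=0 (-) EX@3 MEM@4 WB@5
I1 add r2 <- r5,r2: IF@2 ID@3 stall=0 (-) EX@4 MEM@5 WB@6
I2 mul r2 <- r5,r3: IF@3 ID@4 stall=0 (-) EX@5 MEM@6 WB@7
I3 add r2 <- r3,r3: IF@4 ID@5 stall=0 (-) EX@6 MEM@7 WB@8
I4 mul r4 <- r5,r3: IF@5 ID@6 stall=0 (-) EX@7 MEM@8 WB@9
I5 ld r4 <- r3: IF@6 ID@7 stall=0 (-) EX@8 MEM@9 WB@10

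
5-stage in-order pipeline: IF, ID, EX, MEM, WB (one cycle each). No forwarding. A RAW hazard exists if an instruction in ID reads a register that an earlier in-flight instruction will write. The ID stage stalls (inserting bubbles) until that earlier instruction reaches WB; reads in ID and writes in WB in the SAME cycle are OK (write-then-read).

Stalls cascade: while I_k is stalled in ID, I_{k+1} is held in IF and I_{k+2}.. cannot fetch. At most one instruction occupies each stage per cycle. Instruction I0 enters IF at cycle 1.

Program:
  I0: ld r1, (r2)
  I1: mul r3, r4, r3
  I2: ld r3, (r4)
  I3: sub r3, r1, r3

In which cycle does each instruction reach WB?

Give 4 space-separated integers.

I0 ld r1 <- r2: IF@1 ID@2 stall=0 (-) EX@3 MEM@4 WB@5
I1 mul r3 <- r4,r3: IF@2 ID@3 stall=0 (-) EX@4 MEM@5 WB@6
I2 ld r3 <- r4: IF@3 ID@4 stall=0 (-) EX@5 MEM@6 WB@7
I3 sub r3 <- r1,r3: IF@4 ID@5 stall=2 (RAW on I2.r3 (WB@7)) EX@8 MEM@9 WB@10

Answer: 5 6 7 10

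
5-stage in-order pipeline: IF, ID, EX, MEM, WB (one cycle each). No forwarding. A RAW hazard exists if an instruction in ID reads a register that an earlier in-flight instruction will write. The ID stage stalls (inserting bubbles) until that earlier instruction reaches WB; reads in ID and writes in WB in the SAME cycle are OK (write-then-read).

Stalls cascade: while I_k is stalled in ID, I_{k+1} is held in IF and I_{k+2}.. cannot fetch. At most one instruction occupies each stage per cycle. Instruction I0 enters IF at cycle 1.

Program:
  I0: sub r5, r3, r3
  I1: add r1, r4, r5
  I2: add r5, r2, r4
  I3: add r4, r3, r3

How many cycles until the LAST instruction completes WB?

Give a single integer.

Answer: 10

Derivation:
I0 sub r5 <- r3,r3: IF@1 ID@2 stall=0 (-) EX@3 MEM@4 WB@5
I1 add r1 <- r4,r5: IF@2 ID@3 stall=2 (RAW on I0.r5 (WB@5)) EX@6 MEM@7 WB@8
I2 add r5 <- r2,r4: IF@3 ID@6 stall=0 (-) EX@7 MEM@8 WB@9
I3 add r4 <- r3,r3: IF@6 ID@7 stall=0 (-) EX@8 MEM@9 WB@10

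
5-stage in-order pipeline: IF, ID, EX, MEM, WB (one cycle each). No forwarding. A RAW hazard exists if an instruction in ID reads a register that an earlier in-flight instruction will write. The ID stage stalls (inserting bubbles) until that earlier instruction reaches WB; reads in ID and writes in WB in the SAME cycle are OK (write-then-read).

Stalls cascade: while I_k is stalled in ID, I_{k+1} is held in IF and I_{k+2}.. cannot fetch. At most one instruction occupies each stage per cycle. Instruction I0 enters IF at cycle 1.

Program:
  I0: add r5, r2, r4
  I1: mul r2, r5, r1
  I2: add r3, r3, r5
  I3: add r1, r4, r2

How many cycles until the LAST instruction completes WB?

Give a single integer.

I0 add r5 <- r2,r4: IF@1 ID@2 stall=0 (-) EX@3 MEM@4 WB@5
I1 mul r2 <- r5,r1: IF@2 ID@3 stall=2 (RAW on I0.r5 (WB@5)) EX@6 MEM@7 WB@8
I2 add r3 <- r3,r5: IF@3 ID@6 stall=0 (-) EX@7 MEM@8 WB@9
I3 add r1 <- r4,r2: IF@6 ID@7 stall=1 (RAW on I1.r2 (WB@8)) EX@9 MEM@10 WB@11

Answer: 11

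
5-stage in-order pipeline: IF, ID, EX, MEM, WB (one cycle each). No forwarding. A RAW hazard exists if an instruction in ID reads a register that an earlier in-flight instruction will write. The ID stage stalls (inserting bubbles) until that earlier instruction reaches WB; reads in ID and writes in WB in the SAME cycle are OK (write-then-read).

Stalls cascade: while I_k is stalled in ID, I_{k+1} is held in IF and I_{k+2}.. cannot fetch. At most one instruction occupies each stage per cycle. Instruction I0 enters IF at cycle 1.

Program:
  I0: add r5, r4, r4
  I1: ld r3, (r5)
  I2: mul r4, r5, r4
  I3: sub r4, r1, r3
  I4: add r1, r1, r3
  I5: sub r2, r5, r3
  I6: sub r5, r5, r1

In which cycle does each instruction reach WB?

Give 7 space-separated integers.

Answer: 5 8 9 11 12 13 15

Derivation:
I0 add r5 <- r4,r4: IF@1 ID@2 stall=0 (-) EX@3 MEM@4 WB@5
I1 ld r3 <- r5: IF@2 ID@3 stall=2 (RAW on I0.r5 (WB@5)) EX@6 MEM@7 WB@8
I2 mul r4 <- r5,r4: IF@3 ID@6 stall=0 (-) EX@7 MEM@8 WB@9
I3 sub r4 <- r1,r3: IF@6 ID@7 stall=1 (RAW on I1.r3 (WB@8)) EX@9 MEM@10 WB@11
I4 add r1 <- r1,r3: IF@7 ID@9 stall=0 (-) EX@10 MEM@11 WB@12
I5 sub r2 <- r5,r3: IF@9 ID@10 stall=0 (-) EX@11 MEM@12 WB@13
I6 sub r5 <- r5,r1: IF@10 ID@11 stall=1 (RAW on I4.r1 (WB@12)) EX@13 MEM@14 WB@15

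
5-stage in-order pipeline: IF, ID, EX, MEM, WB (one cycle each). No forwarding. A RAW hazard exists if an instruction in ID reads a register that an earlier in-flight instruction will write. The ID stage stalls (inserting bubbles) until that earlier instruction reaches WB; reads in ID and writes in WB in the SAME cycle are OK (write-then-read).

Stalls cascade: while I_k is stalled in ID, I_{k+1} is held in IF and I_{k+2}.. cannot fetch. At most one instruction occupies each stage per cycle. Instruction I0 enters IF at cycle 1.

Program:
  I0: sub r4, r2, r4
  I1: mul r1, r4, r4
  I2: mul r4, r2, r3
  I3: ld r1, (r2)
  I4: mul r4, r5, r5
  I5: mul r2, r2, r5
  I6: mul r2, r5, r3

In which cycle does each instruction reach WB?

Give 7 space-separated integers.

Answer: 5 8 9 10 11 12 13

Derivation:
I0 sub r4 <- r2,r4: IF@1 ID@2 stall=0 (-) EX@3 MEM@4 WB@5
I1 mul r1 <- r4,r4: IF@2 ID@3 stall=2 (RAW on I0.r4 (WB@5)) EX@6 MEM@7 WB@8
I2 mul r4 <- r2,r3: IF@3 ID@6 stall=0 (-) EX@7 MEM@8 WB@9
I3 ld r1 <- r2: IF@6 ID@7 stall=0 (-) EX@8 MEM@9 WB@10
I4 mul r4 <- r5,r5: IF@7 ID@8 stall=0 (-) EX@9 MEM@10 WB@11
I5 mul r2 <- r2,r5: IF@8 ID@9 stall=0 (-) EX@10 MEM@11 WB@12
I6 mul r2 <- r5,r3: IF@9 ID@10 stall=0 (-) EX@11 MEM@12 WB@13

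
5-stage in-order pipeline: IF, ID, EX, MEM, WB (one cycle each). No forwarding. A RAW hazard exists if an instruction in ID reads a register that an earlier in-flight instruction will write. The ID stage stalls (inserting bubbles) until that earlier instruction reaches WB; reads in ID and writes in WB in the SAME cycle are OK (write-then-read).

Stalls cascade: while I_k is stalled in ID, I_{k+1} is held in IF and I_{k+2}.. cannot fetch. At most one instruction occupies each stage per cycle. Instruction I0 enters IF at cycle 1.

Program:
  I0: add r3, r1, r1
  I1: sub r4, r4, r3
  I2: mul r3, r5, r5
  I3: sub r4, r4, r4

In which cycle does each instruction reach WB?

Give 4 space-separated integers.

I0 add r3 <- r1,r1: IF@1 ID@2 stall=0 (-) EX@3 MEM@4 WB@5
I1 sub r4 <- r4,r3: IF@2 ID@3 stall=2 (RAW on I0.r3 (WB@5)) EX@6 MEM@7 WB@8
I2 mul r3 <- r5,r5: IF@3 ID@6 stall=0 (-) EX@7 MEM@8 WB@9
I3 sub r4 <- r4,r4: IF@6 ID@7 stall=1 (RAW on I1.r4 (WB@8)) EX@9 MEM@10 WB@11

Answer: 5 8 9 11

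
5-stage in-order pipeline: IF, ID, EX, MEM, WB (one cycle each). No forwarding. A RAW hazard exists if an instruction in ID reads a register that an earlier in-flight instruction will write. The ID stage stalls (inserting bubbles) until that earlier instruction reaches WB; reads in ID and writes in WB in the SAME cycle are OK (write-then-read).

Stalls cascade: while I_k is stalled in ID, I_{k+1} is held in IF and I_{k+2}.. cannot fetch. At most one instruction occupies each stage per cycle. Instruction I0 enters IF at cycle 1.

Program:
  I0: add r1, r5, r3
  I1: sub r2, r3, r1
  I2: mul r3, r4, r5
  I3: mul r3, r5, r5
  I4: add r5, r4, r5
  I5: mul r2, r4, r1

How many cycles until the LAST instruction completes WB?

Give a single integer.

Answer: 12

Derivation:
I0 add r1 <- r5,r3: IF@1 ID@2 stall=0 (-) EX@3 MEM@4 WB@5
I1 sub r2 <- r3,r1: IF@2 ID@3 stall=2 (RAW on I0.r1 (WB@5)) EX@6 MEM@7 WB@8
I2 mul r3 <- r4,r5: IF@3 ID@6 stall=0 (-) EX@7 MEM@8 WB@9
I3 mul r3 <- r5,r5: IF@6 ID@7 stall=0 (-) EX@8 MEM@9 WB@10
I4 add r5 <- r4,r5: IF@7 ID@8 stall=0 (-) EX@9 MEM@10 WB@11
I5 mul r2 <- r4,r1: IF@8 ID@9 stall=0 (-) EX@10 MEM@11 WB@12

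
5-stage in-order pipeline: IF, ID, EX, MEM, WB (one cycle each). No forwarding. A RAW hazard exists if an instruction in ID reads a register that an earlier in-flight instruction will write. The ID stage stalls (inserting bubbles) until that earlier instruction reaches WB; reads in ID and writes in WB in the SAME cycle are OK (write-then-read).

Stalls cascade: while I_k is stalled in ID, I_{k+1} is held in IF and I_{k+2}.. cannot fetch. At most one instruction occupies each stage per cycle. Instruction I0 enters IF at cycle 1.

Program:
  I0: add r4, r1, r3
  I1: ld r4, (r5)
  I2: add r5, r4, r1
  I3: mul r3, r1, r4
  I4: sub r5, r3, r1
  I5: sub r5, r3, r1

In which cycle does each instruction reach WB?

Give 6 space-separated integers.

I0 add r4 <- r1,r3: IF@1 ID@2 stall=0 (-) EX@3 MEM@4 WB@5
I1 ld r4 <- r5: IF@2 ID@3 stall=0 (-) EX@4 MEM@5 WB@6
I2 add r5 <- r4,r1: IF@3 ID@4 stall=2 (RAW on I1.r4 (WB@6)) EX@7 MEM@8 WB@9
I3 mul r3 <- r1,r4: IF@4 ID@7 stall=0 (-) EX@8 MEM@9 WB@10
I4 sub r5 <- r3,r1: IF@7 ID@8 stall=2 (RAW on I3.r3 (WB@10)) EX@11 MEM@12 WB@13
I5 sub r5 <- r3,r1: IF@8 ID@11 stall=0 (-) EX@12 MEM@13 WB@14

Answer: 5 6 9 10 13 14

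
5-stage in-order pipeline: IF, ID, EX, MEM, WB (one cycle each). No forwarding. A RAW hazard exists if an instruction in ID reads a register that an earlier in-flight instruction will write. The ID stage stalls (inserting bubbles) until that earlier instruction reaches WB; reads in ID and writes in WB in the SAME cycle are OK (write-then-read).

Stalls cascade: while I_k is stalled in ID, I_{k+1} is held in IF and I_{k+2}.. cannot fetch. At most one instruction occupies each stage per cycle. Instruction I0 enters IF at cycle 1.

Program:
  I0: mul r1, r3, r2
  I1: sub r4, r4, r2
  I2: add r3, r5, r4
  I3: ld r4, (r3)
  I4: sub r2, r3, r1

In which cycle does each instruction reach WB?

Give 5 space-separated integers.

I0 mul r1 <- r3,r2: IF@1 ID@2 stall=0 (-) EX@3 MEM@4 WB@5
I1 sub r4 <- r4,r2: IF@2 ID@3 stall=0 (-) EX@4 MEM@5 WB@6
I2 add r3 <- r5,r4: IF@3 ID@4 stall=2 (RAW on I1.r4 (WB@6)) EX@7 MEM@8 WB@9
I3 ld r4 <- r3: IF@4 ID@7 stall=2 (RAW on I2.r3 (WB@9)) EX@10 MEM@11 WB@12
I4 sub r2 <- r3,r1: IF@7 ID@10 stall=0 (-) EX@11 MEM@12 WB@13

Answer: 5 6 9 12 13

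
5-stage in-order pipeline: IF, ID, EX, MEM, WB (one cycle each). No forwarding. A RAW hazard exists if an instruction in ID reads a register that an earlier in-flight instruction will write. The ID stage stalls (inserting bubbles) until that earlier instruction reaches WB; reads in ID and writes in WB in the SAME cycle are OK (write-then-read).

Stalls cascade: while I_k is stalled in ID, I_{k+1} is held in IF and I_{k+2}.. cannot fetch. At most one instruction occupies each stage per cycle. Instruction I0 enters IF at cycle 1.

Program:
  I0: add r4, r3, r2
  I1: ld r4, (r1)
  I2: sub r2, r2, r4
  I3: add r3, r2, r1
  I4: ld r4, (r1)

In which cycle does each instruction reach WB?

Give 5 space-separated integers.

Answer: 5 6 9 12 13

Derivation:
I0 add r4 <- r3,r2: IF@1 ID@2 stall=0 (-) EX@3 MEM@4 WB@5
I1 ld r4 <- r1: IF@2 ID@3 stall=0 (-) EX@4 MEM@5 WB@6
I2 sub r2 <- r2,r4: IF@3 ID@4 stall=2 (RAW on I1.r4 (WB@6)) EX@7 MEM@8 WB@9
I3 add r3 <- r2,r1: IF@4 ID@7 stall=2 (RAW on I2.r2 (WB@9)) EX@10 MEM@11 WB@12
I4 ld r4 <- r1: IF@7 ID@10 stall=0 (-) EX@11 MEM@12 WB@13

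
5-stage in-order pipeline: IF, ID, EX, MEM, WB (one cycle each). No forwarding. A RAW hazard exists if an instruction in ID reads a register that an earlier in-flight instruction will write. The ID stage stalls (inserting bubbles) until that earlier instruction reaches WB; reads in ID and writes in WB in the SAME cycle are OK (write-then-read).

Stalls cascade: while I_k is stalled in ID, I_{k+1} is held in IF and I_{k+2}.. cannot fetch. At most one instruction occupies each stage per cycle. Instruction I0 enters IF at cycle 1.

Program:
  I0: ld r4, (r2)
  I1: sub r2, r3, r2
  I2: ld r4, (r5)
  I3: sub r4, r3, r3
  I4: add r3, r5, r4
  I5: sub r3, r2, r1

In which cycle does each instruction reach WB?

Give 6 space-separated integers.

I0 ld r4 <- r2: IF@1 ID@2 stall=0 (-) EX@3 MEM@4 WB@5
I1 sub r2 <- r3,r2: IF@2 ID@3 stall=0 (-) EX@4 MEM@5 WB@6
I2 ld r4 <- r5: IF@3 ID@4 stall=0 (-) EX@5 MEM@6 WB@7
I3 sub r4 <- r3,r3: IF@4 ID@5 stall=0 (-) EX@6 MEM@7 WB@8
I4 add r3 <- r5,r4: IF@5 ID@6 stall=2 (RAW on I3.r4 (WB@8)) EX@9 MEM@10 WB@11
I5 sub r3 <- r2,r1: IF@6 ID@9 stall=0 (-) EX@10 MEM@11 WB@12

Answer: 5 6 7 8 11 12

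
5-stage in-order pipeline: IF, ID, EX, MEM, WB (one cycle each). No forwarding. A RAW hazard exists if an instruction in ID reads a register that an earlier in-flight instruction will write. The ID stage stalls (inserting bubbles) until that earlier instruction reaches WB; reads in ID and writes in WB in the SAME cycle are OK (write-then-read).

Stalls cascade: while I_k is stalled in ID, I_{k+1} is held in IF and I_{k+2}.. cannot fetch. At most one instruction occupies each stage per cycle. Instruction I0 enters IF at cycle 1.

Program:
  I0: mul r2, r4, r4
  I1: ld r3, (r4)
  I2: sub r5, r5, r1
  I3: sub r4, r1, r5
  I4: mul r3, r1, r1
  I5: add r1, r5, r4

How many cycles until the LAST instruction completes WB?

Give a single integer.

I0 mul r2 <- r4,r4: IF@1 ID@2 stall=0 (-) EX@3 MEM@4 WB@5
I1 ld r3 <- r4: IF@2 ID@3 stall=0 (-) EX@4 MEM@5 WB@6
I2 sub r5 <- r5,r1: IF@3 ID@4 stall=0 (-) EX@5 MEM@6 WB@7
I3 sub r4 <- r1,r5: IF@4 ID@5 stall=2 (RAW on I2.r5 (WB@7)) EX@8 MEM@9 WB@10
I4 mul r3 <- r1,r1: IF@5 ID@8 stall=0 (-) EX@9 MEM@10 WB@11
I5 add r1 <- r5,r4: IF@8 ID@9 stall=1 (RAW on I3.r4 (WB@10)) EX@11 MEM@12 WB@13

Answer: 13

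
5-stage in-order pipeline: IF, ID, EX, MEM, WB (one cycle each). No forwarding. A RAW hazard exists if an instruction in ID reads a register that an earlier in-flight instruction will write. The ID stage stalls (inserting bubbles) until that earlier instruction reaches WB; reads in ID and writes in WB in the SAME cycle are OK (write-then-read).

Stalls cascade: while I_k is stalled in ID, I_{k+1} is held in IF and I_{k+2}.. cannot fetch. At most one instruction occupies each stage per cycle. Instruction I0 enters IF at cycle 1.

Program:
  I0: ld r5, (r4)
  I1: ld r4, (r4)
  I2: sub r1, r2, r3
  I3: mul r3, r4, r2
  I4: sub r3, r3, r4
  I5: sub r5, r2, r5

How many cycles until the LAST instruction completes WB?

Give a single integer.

Answer: 13

Derivation:
I0 ld r5 <- r4: IF@1 ID@2 stall=0 (-) EX@3 MEM@4 WB@5
I1 ld r4 <- r4: IF@2 ID@3 stall=0 (-) EX@4 MEM@5 WB@6
I2 sub r1 <- r2,r3: IF@3 ID@4 stall=0 (-) EX@5 MEM@6 WB@7
I3 mul r3 <- r4,r2: IF@4 ID@5 stall=1 (RAW on I1.r4 (WB@6)) EX@7 MEM@8 WB@9
I4 sub r3 <- r3,r4: IF@5 ID@7 stall=2 (RAW on I3.r3 (WB@9)) EX@10 MEM@11 WB@12
I5 sub r5 <- r2,r5: IF@7 ID@10 stall=0 (-) EX@11 MEM@12 WB@13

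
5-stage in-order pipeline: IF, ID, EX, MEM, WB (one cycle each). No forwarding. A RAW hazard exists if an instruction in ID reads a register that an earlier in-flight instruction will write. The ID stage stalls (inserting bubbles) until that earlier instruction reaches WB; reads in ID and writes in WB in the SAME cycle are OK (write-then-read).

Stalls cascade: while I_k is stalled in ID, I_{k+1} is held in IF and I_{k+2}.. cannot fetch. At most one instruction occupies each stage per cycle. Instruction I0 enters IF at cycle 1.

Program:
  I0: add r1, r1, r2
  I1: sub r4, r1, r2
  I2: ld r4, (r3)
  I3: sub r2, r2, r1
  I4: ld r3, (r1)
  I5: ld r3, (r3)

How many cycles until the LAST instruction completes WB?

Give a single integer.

I0 add r1 <- r1,r2: IF@1 ID@2 stall=0 (-) EX@3 MEM@4 WB@5
I1 sub r4 <- r1,r2: IF@2 ID@3 stall=2 (RAW on I0.r1 (WB@5)) EX@6 MEM@7 WB@8
I2 ld r4 <- r3: IF@3 ID@6 stall=0 (-) EX@7 MEM@8 WB@9
I3 sub r2 <- r2,r1: IF@6 ID@7 stall=0 (-) EX@8 MEM@9 WB@10
I4 ld r3 <- r1: IF@7 ID@8 stall=0 (-) EX@9 MEM@10 WB@11
I5 ld r3 <- r3: IF@8 ID@9 stall=2 (RAW on I4.r3 (WB@11)) EX@12 MEM@13 WB@14

Answer: 14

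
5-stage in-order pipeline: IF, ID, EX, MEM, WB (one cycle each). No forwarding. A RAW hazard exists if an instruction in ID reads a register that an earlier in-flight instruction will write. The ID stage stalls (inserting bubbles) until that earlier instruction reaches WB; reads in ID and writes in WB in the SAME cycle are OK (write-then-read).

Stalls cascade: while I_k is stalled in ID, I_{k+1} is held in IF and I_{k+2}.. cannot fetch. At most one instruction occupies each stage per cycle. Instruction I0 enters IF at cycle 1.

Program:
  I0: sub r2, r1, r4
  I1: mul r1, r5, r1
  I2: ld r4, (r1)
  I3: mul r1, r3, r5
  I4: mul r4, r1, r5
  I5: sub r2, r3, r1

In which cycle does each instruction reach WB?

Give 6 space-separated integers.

Answer: 5 6 9 10 13 14

Derivation:
I0 sub r2 <- r1,r4: IF@1 ID@2 stall=0 (-) EX@3 MEM@4 WB@5
I1 mul r1 <- r5,r1: IF@2 ID@3 stall=0 (-) EX@4 MEM@5 WB@6
I2 ld r4 <- r1: IF@3 ID@4 stall=2 (RAW on I1.r1 (WB@6)) EX@7 MEM@8 WB@9
I3 mul r1 <- r3,r5: IF@4 ID@7 stall=0 (-) EX@8 MEM@9 WB@10
I4 mul r4 <- r1,r5: IF@7 ID@8 stall=2 (RAW on I3.r1 (WB@10)) EX@11 MEM@12 WB@13
I5 sub r2 <- r3,r1: IF@8 ID@11 stall=0 (-) EX@12 MEM@13 WB@14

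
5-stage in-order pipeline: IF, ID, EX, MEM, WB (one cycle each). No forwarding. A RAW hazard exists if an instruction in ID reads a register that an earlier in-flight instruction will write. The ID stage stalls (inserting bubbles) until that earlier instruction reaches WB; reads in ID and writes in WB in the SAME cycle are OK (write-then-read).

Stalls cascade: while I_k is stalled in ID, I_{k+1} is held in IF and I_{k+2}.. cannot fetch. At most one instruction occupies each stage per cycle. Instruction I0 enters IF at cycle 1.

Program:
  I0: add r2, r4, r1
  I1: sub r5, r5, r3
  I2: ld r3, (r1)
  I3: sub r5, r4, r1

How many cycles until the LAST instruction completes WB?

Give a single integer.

I0 add r2 <- r4,r1: IF@1 ID@2 stall=0 (-) EX@3 MEM@4 WB@5
I1 sub r5 <- r5,r3: IF@2 ID@3 stall=0 (-) EX@4 MEM@5 WB@6
I2 ld r3 <- r1: IF@3 ID@4 stall=0 (-) EX@5 MEM@6 WB@7
I3 sub r5 <- r4,r1: IF@4 ID@5 stall=0 (-) EX@6 MEM@7 WB@8

Answer: 8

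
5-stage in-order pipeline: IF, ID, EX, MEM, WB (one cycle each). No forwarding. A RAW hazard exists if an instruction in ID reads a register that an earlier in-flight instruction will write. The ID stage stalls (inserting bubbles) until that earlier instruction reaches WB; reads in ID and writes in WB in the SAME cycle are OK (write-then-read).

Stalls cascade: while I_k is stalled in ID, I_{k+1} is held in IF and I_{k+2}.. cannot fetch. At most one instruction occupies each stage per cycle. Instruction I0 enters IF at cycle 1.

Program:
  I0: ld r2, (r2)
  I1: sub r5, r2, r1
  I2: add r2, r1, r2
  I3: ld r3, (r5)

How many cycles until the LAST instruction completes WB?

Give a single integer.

I0 ld r2 <- r2: IF@1 ID@2 stall=0 (-) EX@3 MEM@4 WB@5
I1 sub r5 <- r2,r1: IF@2 ID@3 stall=2 (RAW on I0.r2 (WB@5)) EX@6 MEM@7 WB@8
I2 add r2 <- r1,r2: IF@3 ID@6 stall=0 (-) EX@7 MEM@8 WB@9
I3 ld r3 <- r5: IF@6 ID@7 stall=1 (RAW on I1.r5 (WB@8)) EX@9 MEM@10 WB@11

Answer: 11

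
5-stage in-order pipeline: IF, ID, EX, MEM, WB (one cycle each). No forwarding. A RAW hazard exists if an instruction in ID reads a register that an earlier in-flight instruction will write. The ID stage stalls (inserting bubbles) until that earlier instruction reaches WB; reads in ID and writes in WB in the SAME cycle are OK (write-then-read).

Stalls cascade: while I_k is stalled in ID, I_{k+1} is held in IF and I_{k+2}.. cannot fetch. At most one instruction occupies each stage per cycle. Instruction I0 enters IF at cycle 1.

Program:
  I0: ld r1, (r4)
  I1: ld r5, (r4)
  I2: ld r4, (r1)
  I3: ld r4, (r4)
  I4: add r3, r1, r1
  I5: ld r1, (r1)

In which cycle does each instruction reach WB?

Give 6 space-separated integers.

Answer: 5 6 8 11 12 13

Derivation:
I0 ld r1 <- r4: IF@1 ID@2 stall=0 (-) EX@3 MEM@4 WB@5
I1 ld r5 <- r4: IF@2 ID@3 stall=0 (-) EX@4 MEM@5 WB@6
I2 ld r4 <- r1: IF@3 ID@4 stall=1 (RAW on I0.r1 (WB@5)) EX@6 MEM@7 WB@8
I3 ld r4 <- r4: IF@4 ID@6 stall=2 (RAW on I2.r4 (WB@8)) EX@9 MEM@10 WB@11
I4 add r3 <- r1,r1: IF@6 ID@9 stall=0 (-) EX@10 MEM@11 WB@12
I5 ld r1 <- r1: IF@9 ID@10 stall=0 (-) EX@11 MEM@12 WB@13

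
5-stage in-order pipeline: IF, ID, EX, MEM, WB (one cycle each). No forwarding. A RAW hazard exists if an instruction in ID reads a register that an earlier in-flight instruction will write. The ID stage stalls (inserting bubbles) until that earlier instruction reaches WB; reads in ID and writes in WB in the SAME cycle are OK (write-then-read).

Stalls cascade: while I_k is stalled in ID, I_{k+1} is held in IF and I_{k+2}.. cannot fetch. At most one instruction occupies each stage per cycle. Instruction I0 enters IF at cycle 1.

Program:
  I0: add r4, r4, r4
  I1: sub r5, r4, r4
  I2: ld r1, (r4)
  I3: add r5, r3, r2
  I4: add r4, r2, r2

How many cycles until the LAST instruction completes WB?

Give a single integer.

I0 add r4 <- r4,r4: IF@1 ID@2 stall=0 (-) EX@3 MEM@4 WB@5
I1 sub r5 <- r4,r4: IF@2 ID@3 stall=2 (RAW on I0.r4 (WB@5)) EX@6 MEM@7 WB@8
I2 ld r1 <- r4: IF@3 ID@6 stall=0 (-) EX@7 MEM@8 WB@9
I3 add r5 <- r3,r2: IF@6 ID@7 stall=0 (-) EX@8 MEM@9 WB@10
I4 add r4 <- r2,r2: IF@7 ID@8 stall=0 (-) EX@9 MEM@10 WB@11

Answer: 11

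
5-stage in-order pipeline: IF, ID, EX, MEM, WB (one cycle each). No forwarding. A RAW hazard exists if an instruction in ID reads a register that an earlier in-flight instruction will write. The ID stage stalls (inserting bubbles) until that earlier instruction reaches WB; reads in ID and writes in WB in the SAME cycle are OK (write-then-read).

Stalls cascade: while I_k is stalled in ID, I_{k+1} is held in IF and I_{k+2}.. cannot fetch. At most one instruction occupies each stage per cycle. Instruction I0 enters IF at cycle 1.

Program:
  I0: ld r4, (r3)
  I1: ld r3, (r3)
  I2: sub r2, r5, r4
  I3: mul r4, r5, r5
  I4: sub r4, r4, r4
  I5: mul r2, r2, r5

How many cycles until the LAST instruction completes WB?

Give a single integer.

Answer: 13

Derivation:
I0 ld r4 <- r3: IF@1 ID@2 stall=0 (-) EX@3 MEM@4 WB@5
I1 ld r3 <- r3: IF@2 ID@3 stall=0 (-) EX@4 MEM@5 WB@6
I2 sub r2 <- r5,r4: IF@3 ID@4 stall=1 (RAW on I0.r4 (WB@5)) EX@6 MEM@7 WB@8
I3 mul r4 <- r5,r5: IF@4 ID@6 stall=0 (-) EX@7 MEM@8 WB@9
I4 sub r4 <- r4,r4: IF@6 ID@7 stall=2 (RAW on I3.r4 (WB@9)) EX@10 MEM@11 WB@12
I5 mul r2 <- r2,r5: IF@7 ID@10 stall=0 (-) EX@11 MEM@12 WB@13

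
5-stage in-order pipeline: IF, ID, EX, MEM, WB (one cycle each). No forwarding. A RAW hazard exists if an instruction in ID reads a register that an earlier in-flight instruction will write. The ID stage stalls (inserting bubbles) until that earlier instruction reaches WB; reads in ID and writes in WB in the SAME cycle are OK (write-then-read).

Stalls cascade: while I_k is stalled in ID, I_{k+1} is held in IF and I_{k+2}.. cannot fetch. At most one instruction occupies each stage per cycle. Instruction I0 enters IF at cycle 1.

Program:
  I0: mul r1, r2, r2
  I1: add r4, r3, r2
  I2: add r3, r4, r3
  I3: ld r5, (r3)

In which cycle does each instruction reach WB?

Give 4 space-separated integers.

I0 mul r1 <- r2,r2: IF@1 ID@2 stall=0 (-) EX@3 MEM@4 WB@5
I1 add r4 <- r3,r2: IF@2 ID@3 stall=0 (-) EX@4 MEM@5 WB@6
I2 add r3 <- r4,r3: IF@3 ID@4 stall=2 (RAW on I1.r4 (WB@6)) EX@7 MEM@8 WB@9
I3 ld r5 <- r3: IF@4 ID@7 stall=2 (RAW on I2.r3 (WB@9)) EX@10 MEM@11 WB@12

Answer: 5 6 9 12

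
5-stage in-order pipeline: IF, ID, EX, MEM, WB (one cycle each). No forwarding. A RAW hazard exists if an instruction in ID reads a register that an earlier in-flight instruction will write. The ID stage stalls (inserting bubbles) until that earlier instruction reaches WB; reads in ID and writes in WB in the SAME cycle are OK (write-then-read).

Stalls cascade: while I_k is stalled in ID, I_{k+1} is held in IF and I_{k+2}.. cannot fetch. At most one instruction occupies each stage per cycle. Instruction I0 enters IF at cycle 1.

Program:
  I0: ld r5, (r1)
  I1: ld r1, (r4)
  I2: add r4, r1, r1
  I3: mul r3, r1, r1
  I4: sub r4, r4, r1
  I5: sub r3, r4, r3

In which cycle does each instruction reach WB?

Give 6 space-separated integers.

I0 ld r5 <- r1: IF@1 ID@2 stall=0 (-) EX@3 MEM@4 WB@5
I1 ld r1 <- r4: IF@2 ID@3 stall=0 (-) EX@4 MEM@5 WB@6
I2 add r4 <- r1,r1: IF@3 ID@4 stall=2 (RAW on I1.r1 (WB@6)) EX@7 MEM@8 WB@9
I3 mul r3 <- r1,r1: IF@4 ID@7 stall=0 (-) EX@8 MEM@9 WB@10
I4 sub r4 <- r4,r1: IF@7 ID@8 stall=1 (RAW on I2.r4 (WB@9)) EX@10 MEM@11 WB@12
I5 sub r3 <- r4,r3: IF@8 ID@10 stall=2 (RAW on I4.r4 (WB@12)) EX@13 MEM@14 WB@15

Answer: 5 6 9 10 12 15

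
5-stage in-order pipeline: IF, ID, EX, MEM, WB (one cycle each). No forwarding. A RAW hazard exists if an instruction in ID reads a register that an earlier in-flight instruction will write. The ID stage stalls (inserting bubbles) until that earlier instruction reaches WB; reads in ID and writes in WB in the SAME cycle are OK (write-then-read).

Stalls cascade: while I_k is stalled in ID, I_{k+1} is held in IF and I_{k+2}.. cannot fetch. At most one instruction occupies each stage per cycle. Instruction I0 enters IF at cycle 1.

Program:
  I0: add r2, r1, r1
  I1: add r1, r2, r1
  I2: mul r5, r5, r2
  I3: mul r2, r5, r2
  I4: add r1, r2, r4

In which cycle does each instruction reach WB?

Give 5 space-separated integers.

Answer: 5 8 9 12 15

Derivation:
I0 add r2 <- r1,r1: IF@1 ID@2 stall=0 (-) EX@3 MEM@4 WB@5
I1 add r1 <- r2,r1: IF@2 ID@3 stall=2 (RAW on I0.r2 (WB@5)) EX@6 MEM@7 WB@8
I2 mul r5 <- r5,r2: IF@3 ID@6 stall=0 (-) EX@7 MEM@8 WB@9
I3 mul r2 <- r5,r2: IF@6 ID@7 stall=2 (RAW on I2.r5 (WB@9)) EX@10 MEM@11 WB@12
I4 add r1 <- r2,r4: IF@7 ID@10 stall=2 (RAW on I3.r2 (WB@12)) EX@13 MEM@14 WB@15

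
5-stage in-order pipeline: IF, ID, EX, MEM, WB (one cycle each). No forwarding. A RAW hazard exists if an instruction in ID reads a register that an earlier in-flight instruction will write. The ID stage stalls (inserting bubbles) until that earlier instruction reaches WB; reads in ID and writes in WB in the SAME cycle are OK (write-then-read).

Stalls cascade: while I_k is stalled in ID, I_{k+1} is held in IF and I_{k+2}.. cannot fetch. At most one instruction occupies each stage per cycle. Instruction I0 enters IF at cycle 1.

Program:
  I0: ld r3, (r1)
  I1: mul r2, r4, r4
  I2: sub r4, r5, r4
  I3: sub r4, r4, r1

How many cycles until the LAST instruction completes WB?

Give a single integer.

I0 ld r3 <- r1: IF@1 ID@2 stall=0 (-) EX@3 MEM@4 WB@5
I1 mul r2 <- r4,r4: IF@2 ID@3 stall=0 (-) EX@4 MEM@5 WB@6
I2 sub r4 <- r5,r4: IF@3 ID@4 stall=0 (-) EX@5 MEM@6 WB@7
I3 sub r4 <- r4,r1: IF@4 ID@5 stall=2 (RAW on I2.r4 (WB@7)) EX@8 MEM@9 WB@10

Answer: 10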